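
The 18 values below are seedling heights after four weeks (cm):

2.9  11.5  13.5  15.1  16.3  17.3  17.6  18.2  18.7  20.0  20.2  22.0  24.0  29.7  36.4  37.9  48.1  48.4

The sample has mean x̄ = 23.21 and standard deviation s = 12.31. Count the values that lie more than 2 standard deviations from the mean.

Cutoffs: x̄ ± 2s = [-1.41, 47.83].
Outside the cutoffs: 48.1, 48.4.

2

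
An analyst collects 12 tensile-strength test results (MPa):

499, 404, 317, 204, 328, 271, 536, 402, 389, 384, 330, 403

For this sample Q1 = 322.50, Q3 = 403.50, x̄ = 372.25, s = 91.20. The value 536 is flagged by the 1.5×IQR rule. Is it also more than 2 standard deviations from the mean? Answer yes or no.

no

z = (536 − 372.25) / 91.20 = 1.80.
|z| = 1.80 ≤ 2.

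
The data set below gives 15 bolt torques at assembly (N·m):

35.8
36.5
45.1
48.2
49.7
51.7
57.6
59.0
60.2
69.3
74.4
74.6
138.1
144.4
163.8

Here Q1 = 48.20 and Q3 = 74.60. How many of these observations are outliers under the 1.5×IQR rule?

3

IQR = 26.40; fences at 48.20 − 39.60 = 8.60 and 74.60 + 39.60 = 114.20.
Outside the cutoffs: 138.1, 144.4, 163.8.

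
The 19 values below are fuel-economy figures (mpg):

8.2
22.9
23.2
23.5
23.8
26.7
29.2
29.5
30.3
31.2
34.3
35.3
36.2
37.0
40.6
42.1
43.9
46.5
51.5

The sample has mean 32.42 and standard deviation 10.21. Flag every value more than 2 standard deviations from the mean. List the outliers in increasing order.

Cutoffs at x̄ ± 2s: 32.42 ± 2·10.21 = [12.00, 52.84].
8.2: z = -2.37, |z| > 2 → outlier.
Every other value lies within [12.00, 52.84].

8.2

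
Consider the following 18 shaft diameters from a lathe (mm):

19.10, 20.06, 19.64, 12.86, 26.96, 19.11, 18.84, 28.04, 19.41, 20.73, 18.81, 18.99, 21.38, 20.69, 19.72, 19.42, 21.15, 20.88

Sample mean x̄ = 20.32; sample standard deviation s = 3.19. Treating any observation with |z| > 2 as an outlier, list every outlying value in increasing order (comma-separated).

12.86, 26.96, 28.04

Cutoffs at x̄ ± 2s: 20.32 ± 2·3.19 = [13.94, 26.70].
12.86: z = -2.34, |z| > 2 → outlier.
26.96: z = 2.08, |z| > 2 → outlier.
28.04: z = 2.42, |z| > 2 → outlier.
Every other value lies within [13.94, 26.70].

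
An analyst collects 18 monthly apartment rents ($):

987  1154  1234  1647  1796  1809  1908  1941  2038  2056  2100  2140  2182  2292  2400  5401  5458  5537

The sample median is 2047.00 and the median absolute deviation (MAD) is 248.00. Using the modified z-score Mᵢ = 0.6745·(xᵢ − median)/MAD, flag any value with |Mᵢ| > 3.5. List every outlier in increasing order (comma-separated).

|Mᵢ| > 3.5 ⇔ |xᵢ − 2047.00| > 3.5·248.00/0.6745 = 1286.88.
So outliers lie outside [760.12, 3333.88].
5401: M = 9.12 → outlier.
5458: M = 9.28 → outlier.
5537: M = 9.49 → outlier.

5401, 5458, 5537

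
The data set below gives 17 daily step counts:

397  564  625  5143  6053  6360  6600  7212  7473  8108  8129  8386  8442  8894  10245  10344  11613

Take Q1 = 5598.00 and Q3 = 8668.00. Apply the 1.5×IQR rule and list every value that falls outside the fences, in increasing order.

397, 564, 625

IQR = Q3 − Q1 = 8668.00 − 5598.00 = 3070.00.
Lower fence = Q1 − 1.5·IQR = 5598.00 − 4605.00 = 993.00.
Upper fence = Q3 + 1.5·IQR = 8668.00 + 4605.00 = 13273.00.
397 < 993.00 → outlier.
564 < 993.00 → outlier.
625 < 993.00 → outlier.
All remaining values lie within [993.00, 13273.00].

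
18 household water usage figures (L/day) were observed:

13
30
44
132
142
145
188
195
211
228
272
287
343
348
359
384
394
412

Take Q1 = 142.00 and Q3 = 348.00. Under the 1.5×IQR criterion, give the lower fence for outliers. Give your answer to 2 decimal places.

IQR = Q3 − Q1 = 348.00 − 142.00 = 206.00.
Lower fence = Q1 − 1.5·IQR = 142.00 − 309.00 = -167.00.
Upper fence = Q3 + 1.5·IQR = 348.00 + 309.00 = 657.00.

-167.00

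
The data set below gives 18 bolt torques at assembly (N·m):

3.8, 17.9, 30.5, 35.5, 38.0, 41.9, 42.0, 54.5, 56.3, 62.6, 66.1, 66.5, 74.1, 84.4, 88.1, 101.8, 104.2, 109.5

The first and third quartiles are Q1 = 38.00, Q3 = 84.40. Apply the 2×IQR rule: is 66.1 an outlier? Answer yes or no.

IQR = Q3 − Q1 = 84.40 − 38.00 = 46.40.
Lower fence = Q1 − 2·IQR = 38.00 − 92.80 = -54.80.
Upper fence = Q3 + 2·IQR = 84.40 + 92.80 = 177.20.
66.1 lies within [-54.80, 177.20].

no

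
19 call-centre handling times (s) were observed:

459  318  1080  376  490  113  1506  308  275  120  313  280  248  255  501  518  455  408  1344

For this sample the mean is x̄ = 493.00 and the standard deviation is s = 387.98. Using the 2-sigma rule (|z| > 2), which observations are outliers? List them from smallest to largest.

Cutoffs at x̄ ± 2s: 493.00 ± 2·387.98 = [-282.96, 1268.96].
1344: z = 2.19, |z| > 2 → outlier.
1506: z = 2.61, |z| > 2 → outlier.
Every other value lies within [-282.96, 1268.96].

1344, 1506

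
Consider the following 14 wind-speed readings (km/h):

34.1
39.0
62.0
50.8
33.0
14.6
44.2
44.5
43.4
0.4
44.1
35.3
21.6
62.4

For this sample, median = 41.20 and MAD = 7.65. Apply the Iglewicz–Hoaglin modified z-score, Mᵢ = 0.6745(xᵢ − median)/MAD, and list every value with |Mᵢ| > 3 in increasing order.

|Mᵢ| > 3 ⇔ |xᵢ − 41.20| > 3·7.65/0.6745 = 34.03.
So outliers lie outside [7.17, 75.23].
0.4: M = -3.60 → outlier.

0.4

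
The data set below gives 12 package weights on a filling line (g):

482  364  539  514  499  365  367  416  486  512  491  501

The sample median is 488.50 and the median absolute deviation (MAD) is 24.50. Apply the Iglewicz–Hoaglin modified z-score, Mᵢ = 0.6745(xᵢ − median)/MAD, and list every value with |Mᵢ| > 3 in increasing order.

364, 365, 367

|Mᵢ| > 3 ⇔ |xᵢ − 488.50| > 3·24.50/0.6745 = 108.97.
So outliers lie outside [379.53, 597.47].
364: M = -3.43 → outlier.
365: M = -3.40 → outlier.
367: M = -3.34 → outlier.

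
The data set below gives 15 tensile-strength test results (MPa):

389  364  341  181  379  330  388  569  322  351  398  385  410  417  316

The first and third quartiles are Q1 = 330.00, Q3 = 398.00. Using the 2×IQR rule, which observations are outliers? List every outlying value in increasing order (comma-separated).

IQR = Q3 − Q1 = 398.00 − 330.00 = 68.00.
Lower fence = Q1 − 2·IQR = 330.00 − 136.00 = 194.00.
Upper fence = Q3 + 2·IQR = 398.00 + 136.00 = 534.00.
181 < 194.00 → outlier.
569 > 534.00 → outlier.
All remaining values lie within [194.00, 534.00].

181, 569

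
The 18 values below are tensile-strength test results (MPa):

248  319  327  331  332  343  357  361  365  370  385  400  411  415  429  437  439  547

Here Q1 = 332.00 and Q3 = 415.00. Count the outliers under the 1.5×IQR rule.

IQR = 83.00; fences at 332.00 − 124.50 = 207.50 and 415.00 + 124.50 = 539.50.
Outside the cutoffs: 547.

1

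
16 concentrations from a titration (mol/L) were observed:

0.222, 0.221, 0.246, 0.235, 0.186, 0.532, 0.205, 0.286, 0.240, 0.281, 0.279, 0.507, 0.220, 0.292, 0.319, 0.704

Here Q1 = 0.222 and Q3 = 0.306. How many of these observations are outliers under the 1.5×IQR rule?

3

IQR = 0.084; fences at 0.222 − 0.126 = 0.096 and 0.306 + 0.126 = 0.432.
Outside the cutoffs: 0.507, 0.532, 0.704.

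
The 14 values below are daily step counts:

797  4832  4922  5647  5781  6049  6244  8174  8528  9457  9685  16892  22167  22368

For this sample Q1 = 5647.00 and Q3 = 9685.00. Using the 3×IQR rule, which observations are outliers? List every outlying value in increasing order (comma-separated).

IQR = Q3 − Q1 = 9685.00 − 5647.00 = 4038.00.
Lower fence = Q1 − 3·IQR = 5647.00 − 12114.00 = -6467.00.
Upper fence = Q3 + 3·IQR = 9685.00 + 12114.00 = 21799.00.
22167 > 21799.00 → outlier.
22368 > 21799.00 → outlier.
All remaining values lie within [-6467.00, 21799.00].

22167, 22368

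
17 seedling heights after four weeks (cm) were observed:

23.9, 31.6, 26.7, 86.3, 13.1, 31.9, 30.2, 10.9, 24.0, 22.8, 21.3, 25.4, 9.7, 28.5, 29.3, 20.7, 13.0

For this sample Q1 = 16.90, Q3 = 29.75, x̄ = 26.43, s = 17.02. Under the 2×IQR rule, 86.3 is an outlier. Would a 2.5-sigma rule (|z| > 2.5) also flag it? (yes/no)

yes

z = (86.3 − 26.43) / 17.02 = 3.52.
|z| = 3.52 > 2.5.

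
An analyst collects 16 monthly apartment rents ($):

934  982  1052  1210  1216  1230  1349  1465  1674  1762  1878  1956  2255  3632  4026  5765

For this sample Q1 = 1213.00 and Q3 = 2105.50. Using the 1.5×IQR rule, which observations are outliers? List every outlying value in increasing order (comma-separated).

IQR = Q3 − Q1 = 2105.50 − 1213.00 = 892.50.
Lower fence = Q1 − 1.5·IQR = 1213.00 − 1338.75 = -125.75.
Upper fence = Q3 + 1.5·IQR = 2105.50 + 1338.75 = 3444.25.
3632 > 3444.25 → outlier.
4026 > 3444.25 → outlier.
5765 > 3444.25 → outlier.
All remaining values lie within [-125.75, 3444.25].

3632, 4026, 5765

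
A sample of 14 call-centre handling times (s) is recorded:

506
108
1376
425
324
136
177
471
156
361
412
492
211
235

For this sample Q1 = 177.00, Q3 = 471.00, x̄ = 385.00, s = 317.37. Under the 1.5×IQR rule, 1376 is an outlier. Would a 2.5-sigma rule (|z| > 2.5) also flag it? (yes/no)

yes

z = (1376 − 385.00) / 317.37 = 3.12.
|z| = 3.12 > 2.5.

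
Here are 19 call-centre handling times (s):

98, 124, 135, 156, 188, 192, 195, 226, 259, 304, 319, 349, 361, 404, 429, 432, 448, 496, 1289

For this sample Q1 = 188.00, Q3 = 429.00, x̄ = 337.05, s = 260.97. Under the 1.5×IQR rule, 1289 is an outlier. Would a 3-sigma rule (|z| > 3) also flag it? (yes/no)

z = (1289 − 337.05) / 260.97 = 3.65.
|z| = 3.65 > 3.

yes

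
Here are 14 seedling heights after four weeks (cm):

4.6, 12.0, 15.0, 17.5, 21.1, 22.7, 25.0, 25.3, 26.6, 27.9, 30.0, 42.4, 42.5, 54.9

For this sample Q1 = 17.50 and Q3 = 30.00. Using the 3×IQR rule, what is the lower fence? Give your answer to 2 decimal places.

IQR = Q3 − Q1 = 30.00 − 17.50 = 12.50.
Lower fence = Q1 − 3·IQR = 17.50 − 37.50 = -20.00.
Upper fence = Q3 + 3·IQR = 30.00 + 37.50 = 67.50.

-20.00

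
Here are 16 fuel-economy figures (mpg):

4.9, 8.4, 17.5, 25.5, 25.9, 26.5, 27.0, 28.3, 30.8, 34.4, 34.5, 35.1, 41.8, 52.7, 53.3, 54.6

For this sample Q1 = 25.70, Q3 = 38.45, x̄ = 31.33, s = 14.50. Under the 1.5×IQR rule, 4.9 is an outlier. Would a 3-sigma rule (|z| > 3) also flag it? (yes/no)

no

z = (4.9 − 31.33) / 14.50 = -1.82.
|z| = 1.82 ≤ 3.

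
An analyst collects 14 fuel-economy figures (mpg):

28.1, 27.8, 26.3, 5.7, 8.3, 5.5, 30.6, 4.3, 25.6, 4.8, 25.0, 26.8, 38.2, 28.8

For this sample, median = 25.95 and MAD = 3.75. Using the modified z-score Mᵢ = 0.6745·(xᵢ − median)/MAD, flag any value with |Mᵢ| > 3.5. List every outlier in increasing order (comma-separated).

4.3, 4.8, 5.5, 5.7

|Mᵢ| > 3.5 ⇔ |xᵢ − 25.95| > 3.5·3.75/0.6745 = 19.46.
So outliers lie outside [6.49, 45.41].
4.3: M = -3.89 → outlier.
4.8: M = -3.80 → outlier.
5.5: M = -3.68 → outlier.
5.7: M = -3.64 → outlier.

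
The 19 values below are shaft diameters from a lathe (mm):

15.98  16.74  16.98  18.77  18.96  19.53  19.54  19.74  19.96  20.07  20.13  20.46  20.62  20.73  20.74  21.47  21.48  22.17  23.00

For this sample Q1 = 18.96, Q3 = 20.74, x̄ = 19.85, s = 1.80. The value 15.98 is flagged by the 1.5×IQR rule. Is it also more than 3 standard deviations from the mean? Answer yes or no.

no

z = (15.98 − 19.85) / 1.80 = -2.15.
|z| = 2.15 ≤ 3.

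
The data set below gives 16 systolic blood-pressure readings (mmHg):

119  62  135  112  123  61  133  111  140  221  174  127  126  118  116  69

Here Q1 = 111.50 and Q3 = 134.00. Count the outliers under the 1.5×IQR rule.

IQR = 22.50; fences at 111.50 − 33.75 = 77.75 and 134.00 + 33.75 = 167.75.
Outside the cutoffs: 61, 62, 69, 174, 221.

5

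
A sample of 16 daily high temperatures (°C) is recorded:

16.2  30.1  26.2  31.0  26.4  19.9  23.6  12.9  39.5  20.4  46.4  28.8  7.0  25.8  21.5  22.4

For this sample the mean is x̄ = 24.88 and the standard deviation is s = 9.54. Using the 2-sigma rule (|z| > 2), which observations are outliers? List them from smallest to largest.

Cutoffs at x̄ ± 2s: 24.88 ± 2·9.54 = [5.80, 43.96].
46.4: z = 2.26, |z| > 2 → outlier.
Every other value lies within [5.80, 43.96].

46.4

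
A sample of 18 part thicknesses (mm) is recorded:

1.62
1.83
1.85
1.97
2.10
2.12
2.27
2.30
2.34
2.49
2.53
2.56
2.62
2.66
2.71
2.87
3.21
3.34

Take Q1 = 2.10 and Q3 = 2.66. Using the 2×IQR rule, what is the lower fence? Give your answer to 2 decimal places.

IQR = Q3 − Q1 = 2.66 − 2.10 = 0.56.
Lower fence = Q1 − 2·IQR = 2.10 − 1.12 = 0.98.
Upper fence = Q3 + 2·IQR = 2.66 + 1.12 = 3.78.

0.98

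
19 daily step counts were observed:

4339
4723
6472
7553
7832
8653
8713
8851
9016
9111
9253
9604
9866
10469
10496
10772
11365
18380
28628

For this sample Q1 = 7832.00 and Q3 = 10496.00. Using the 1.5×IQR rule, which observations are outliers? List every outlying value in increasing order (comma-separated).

18380, 28628

IQR = Q3 − Q1 = 10496.00 − 7832.00 = 2664.00.
Lower fence = Q1 − 1.5·IQR = 7832.00 − 3996.00 = 3836.00.
Upper fence = Q3 + 1.5·IQR = 10496.00 + 3996.00 = 14492.00.
18380 > 14492.00 → outlier.
28628 > 14492.00 → outlier.
All remaining values lie within [3836.00, 14492.00].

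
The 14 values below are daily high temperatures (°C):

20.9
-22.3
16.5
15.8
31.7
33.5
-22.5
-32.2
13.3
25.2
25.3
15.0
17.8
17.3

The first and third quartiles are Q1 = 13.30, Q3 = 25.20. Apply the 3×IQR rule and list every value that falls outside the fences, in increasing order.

IQR = Q3 − Q1 = 25.20 − 13.30 = 11.90.
Lower fence = Q1 − 3·IQR = 13.30 − 35.70 = -22.40.
Upper fence = Q3 + 3·IQR = 25.20 + 35.70 = 60.90.
-32.2 < -22.40 → outlier.
-22.5 < -22.40 → outlier.
All remaining values lie within [-22.40, 60.90].

-32.2, -22.5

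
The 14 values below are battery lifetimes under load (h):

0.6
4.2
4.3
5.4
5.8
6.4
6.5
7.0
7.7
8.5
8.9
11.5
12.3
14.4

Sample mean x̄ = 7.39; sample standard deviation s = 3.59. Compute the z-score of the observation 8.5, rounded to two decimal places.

z = (8.5 − 7.39) / 3.59 = 0.31.

0.31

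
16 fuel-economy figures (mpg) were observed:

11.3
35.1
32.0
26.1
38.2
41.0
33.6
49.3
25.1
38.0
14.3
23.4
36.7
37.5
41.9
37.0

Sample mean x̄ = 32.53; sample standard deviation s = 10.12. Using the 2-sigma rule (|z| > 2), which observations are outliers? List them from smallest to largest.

11.3

Cutoffs at x̄ ± 2s: 32.53 ± 2·10.12 = [12.29, 52.77].
11.3: z = -2.10, |z| > 2 → outlier.
Every other value lies within [12.29, 52.77].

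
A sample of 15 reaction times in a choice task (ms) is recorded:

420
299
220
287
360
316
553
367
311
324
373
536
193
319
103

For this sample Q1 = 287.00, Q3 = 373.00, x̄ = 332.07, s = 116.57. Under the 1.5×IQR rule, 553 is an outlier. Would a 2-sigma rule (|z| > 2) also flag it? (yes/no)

z = (553 − 332.07) / 116.57 = 1.90.
|z| = 1.90 ≤ 2.

no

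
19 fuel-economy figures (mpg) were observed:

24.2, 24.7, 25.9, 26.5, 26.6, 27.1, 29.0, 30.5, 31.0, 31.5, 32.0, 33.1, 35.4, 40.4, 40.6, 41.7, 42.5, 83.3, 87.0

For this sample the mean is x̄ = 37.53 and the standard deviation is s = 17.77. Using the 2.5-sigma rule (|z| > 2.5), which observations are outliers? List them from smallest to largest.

Cutoffs at x̄ ± 2.5s: 37.53 ± 2.5·17.77 = [-6.895, 81.955].
83.3: z = 2.58, |z| > 2.5 → outlier.
87.0: z = 2.78, |z| > 2.5 → outlier.
Every other value lies within [-6.895, 81.955].

83.3, 87.0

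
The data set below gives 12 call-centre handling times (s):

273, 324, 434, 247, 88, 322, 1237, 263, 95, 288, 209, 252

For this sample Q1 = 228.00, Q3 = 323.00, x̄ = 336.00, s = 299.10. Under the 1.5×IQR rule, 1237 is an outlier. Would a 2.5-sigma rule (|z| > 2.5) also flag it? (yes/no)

yes

z = (1237 − 336.00) / 299.10 = 3.01.
|z| = 3.01 > 2.5.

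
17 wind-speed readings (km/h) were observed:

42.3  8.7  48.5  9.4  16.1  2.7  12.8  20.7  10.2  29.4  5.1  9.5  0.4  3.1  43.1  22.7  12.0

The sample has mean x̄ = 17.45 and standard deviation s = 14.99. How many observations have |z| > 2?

Cutoffs: x̄ ± 2s = [-12.53, 47.43].
Outside the cutoffs: 48.5.

1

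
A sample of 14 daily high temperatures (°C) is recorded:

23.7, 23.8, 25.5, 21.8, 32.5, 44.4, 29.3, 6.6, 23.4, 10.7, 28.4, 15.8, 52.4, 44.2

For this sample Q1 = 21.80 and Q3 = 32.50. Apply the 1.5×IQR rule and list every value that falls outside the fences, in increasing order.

IQR = Q3 − Q1 = 32.50 − 21.80 = 10.70.
Lower fence = Q1 − 1.5·IQR = 21.80 − 16.05 = 5.75.
Upper fence = Q3 + 1.5·IQR = 32.50 + 16.05 = 48.55.
52.4 > 48.55 → outlier.
All remaining values lie within [5.75, 48.55].

52.4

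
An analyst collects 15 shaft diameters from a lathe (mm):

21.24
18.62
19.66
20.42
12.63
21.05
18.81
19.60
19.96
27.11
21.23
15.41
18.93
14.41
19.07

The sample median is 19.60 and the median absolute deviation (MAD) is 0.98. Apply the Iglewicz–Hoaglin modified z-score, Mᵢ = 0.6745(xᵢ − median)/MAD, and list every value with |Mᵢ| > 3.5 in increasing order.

|Mᵢ| > 3.5 ⇔ |xᵢ − 19.60| > 3.5·0.98/0.6745 = 5.09.
So outliers lie outside [14.51, 24.69].
12.63: M = -4.80 → outlier.
14.41: M = -3.57 → outlier.
27.11: M = 5.17 → outlier.

12.63, 14.41, 27.11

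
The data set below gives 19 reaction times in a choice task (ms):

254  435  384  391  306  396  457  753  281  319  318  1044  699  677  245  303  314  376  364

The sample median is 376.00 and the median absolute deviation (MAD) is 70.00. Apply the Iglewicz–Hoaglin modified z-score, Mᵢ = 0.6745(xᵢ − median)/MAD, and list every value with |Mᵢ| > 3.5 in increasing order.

|Mᵢ| > 3.5 ⇔ |xᵢ − 376.00| > 3.5·70.00/0.6745 = 363.23.
So outliers lie outside [12.77, 739.23].
753: M = 3.63 → outlier.
1044: M = 6.44 → outlier.

753, 1044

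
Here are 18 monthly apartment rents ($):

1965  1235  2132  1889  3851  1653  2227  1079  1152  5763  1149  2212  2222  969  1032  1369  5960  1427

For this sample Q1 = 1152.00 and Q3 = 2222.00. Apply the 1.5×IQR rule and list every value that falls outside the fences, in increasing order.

IQR = Q3 − Q1 = 2222.00 − 1152.00 = 1070.00.
Lower fence = Q1 − 1.5·IQR = 1152.00 − 1605.00 = -453.00.
Upper fence = Q3 + 1.5·IQR = 2222.00 + 1605.00 = 3827.00.
3851 > 3827.00 → outlier.
5763 > 3827.00 → outlier.
5960 > 3827.00 → outlier.
All remaining values lie within [-453.00, 3827.00].

3851, 5763, 5960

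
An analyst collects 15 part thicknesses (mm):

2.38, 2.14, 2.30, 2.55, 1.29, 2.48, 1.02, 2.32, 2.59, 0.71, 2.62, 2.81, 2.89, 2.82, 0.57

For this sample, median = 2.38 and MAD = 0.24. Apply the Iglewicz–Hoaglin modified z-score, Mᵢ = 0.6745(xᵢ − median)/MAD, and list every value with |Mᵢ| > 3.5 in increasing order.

0.57, 0.71, 1.02

|Mᵢ| > 3.5 ⇔ |xᵢ − 2.38| > 3.5·0.24/0.6745 = 1.25.
So outliers lie outside [1.13, 3.63].
0.57: M = -5.09 → outlier.
0.71: M = -4.69 → outlier.
1.02: M = -3.82 → outlier.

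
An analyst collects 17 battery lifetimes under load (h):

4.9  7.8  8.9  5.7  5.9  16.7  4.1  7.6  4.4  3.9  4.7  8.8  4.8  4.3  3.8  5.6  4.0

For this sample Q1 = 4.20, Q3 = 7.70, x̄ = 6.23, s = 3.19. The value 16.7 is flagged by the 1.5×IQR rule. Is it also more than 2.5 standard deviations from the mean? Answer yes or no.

yes

z = (16.7 − 6.23) / 3.19 = 3.28.
|z| = 3.28 > 2.5.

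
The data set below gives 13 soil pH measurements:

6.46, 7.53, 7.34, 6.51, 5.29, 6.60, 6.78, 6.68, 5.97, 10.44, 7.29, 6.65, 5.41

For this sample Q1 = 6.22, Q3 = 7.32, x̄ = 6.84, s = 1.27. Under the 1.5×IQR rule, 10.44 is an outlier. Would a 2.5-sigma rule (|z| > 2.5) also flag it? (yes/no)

yes

z = (10.44 − 6.84) / 1.27 = 2.83.
|z| = 2.83 > 2.5.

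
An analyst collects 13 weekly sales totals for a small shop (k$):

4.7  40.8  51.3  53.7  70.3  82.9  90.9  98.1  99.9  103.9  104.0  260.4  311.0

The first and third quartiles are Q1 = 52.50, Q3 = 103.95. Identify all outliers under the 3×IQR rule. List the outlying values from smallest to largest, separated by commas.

260.4, 311.0

IQR = Q3 − Q1 = 103.95 − 52.50 = 51.45.
Lower fence = Q1 − 3·IQR = 52.50 − 154.35 = -101.85.
Upper fence = Q3 + 3·IQR = 103.95 + 154.35 = 258.30.
260.4 > 258.30 → outlier.
311.0 > 258.30 → outlier.
All remaining values lie within [-101.85, 258.30].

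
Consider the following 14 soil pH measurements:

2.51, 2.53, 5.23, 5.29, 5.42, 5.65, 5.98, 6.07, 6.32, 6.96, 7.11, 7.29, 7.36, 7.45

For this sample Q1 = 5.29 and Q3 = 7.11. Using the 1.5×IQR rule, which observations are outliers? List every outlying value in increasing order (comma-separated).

IQR = Q3 − Q1 = 7.11 − 5.29 = 1.82.
Lower fence = Q1 − 1.5·IQR = 5.29 − 2.73 = 2.56.
Upper fence = Q3 + 1.5·IQR = 7.11 + 2.73 = 9.84.
2.51 < 2.56 → outlier.
2.53 < 2.56 → outlier.
All remaining values lie within [2.56, 9.84].

2.51, 2.53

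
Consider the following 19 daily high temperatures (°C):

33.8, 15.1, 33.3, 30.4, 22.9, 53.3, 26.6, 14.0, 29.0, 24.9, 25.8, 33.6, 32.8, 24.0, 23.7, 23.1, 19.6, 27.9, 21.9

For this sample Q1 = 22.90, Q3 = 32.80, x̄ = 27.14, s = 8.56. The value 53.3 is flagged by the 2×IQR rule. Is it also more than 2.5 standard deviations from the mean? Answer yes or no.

z = (53.3 − 27.14) / 8.56 = 3.06.
|z| = 3.06 > 2.5.

yes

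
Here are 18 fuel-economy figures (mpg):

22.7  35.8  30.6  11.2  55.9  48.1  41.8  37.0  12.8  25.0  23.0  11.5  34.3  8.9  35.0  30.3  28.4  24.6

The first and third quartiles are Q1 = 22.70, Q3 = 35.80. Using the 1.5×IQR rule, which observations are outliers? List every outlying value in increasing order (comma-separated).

IQR = Q3 − Q1 = 35.80 − 22.70 = 13.10.
Lower fence = Q1 − 1.5·IQR = 22.70 − 19.65 = 3.05.
Upper fence = Q3 + 1.5·IQR = 35.80 + 19.65 = 55.45.
55.9 > 55.45 → outlier.
All remaining values lie within [3.05, 55.45].

55.9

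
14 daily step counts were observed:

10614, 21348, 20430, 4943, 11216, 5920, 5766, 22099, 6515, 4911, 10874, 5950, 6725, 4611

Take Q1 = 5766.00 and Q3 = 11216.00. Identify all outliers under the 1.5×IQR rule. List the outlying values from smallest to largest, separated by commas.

20430, 21348, 22099

IQR = Q3 − Q1 = 11216.00 − 5766.00 = 5450.00.
Lower fence = Q1 − 1.5·IQR = 5766.00 − 8175.00 = -2409.00.
Upper fence = Q3 + 1.5·IQR = 11216.00 + 8175.00 = 19391.00.
20430 > 19391.00 → outlier.
21348 > 19391.00 → outlier.
22099 > 19391.00 → outlier.
All remaining values lie within [-2409.00, 19391.00].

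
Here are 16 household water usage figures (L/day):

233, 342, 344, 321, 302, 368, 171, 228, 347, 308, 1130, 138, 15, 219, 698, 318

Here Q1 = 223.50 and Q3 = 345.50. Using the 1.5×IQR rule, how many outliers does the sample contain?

3

IQR = 122.00; fences at 223.50 − 183.00 = 40.50 and 345.50 + 183.00 = 528.50.
Outside the cutoffs: 15, 698, 1130.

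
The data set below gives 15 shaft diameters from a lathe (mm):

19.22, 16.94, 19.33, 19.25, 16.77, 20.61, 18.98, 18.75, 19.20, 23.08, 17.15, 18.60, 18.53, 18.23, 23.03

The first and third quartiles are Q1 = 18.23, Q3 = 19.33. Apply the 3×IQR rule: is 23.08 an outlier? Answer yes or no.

yes

IQR = Q3 − Q1 = 19.33 − 18.23 = 1.10.
Lower fence = Q1 − 3·IQR = 18.23 − 3.30 = 14.93.
Upper fence = Q3 + 3·IQR = 19.33 + 3.30 = 22.63.
23.08 lies above the upper fence.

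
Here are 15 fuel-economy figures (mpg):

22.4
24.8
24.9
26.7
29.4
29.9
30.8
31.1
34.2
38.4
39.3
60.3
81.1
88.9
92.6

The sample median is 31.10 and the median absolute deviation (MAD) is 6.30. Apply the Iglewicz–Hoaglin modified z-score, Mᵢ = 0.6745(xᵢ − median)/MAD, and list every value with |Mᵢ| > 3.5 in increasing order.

|Mᵢ| > 3.5 ⇔ |xᵢ − 31.10| > 3.5·6.30/0.6745 = 32.69.
So outliers lie outside [-1.59, 63.79].
81.1: M = 5.35 → outlier.
88.9: M = 6.19 → outlier.
92.6: M = 6.58 → outlier.

81.1, 88.9, 92.6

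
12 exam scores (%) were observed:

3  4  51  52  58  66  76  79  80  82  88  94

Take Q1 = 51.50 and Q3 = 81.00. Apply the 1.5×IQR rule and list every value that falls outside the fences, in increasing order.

IQR = Q3 − Q1 = 81.00 − 51.50 = 29.50.
Lower fence = Q1 − 1.5·IQR = 51.50 − 44.25 = 7.25.
Upper fence = Q3 + 1.5·IQR = 81.00 + 44.25 = 125.25.
3 < 7.25 → outlier.
4 < 7.25 → outlier.
All remaining values lie within [7.25, 125.25].

3, 4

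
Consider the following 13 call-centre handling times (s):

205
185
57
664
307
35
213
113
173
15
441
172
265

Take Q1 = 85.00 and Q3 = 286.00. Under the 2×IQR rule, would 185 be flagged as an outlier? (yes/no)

no

IQR = Q3 − Q1 = 286.00 − 85.00 = 201.00.
Lower fence = Q1 − 2·IQR = 85.00 − 402.00 = -317.00.
Upper fence = Q3 + 2·IQR = 286.00 + 402.00 = 688.00.
185 lies within [-317.00, 688.00].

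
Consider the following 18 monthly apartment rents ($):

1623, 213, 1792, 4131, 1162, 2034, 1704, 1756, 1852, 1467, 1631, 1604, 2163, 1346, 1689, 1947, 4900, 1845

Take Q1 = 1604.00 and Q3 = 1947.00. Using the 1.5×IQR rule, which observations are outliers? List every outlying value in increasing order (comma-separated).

IQR = Q3 − Q1 = 1947.00 − 1604.00 = 343.00.
Lower fence = Q1 − 1.5·IQR = 1604.00 − 514.50 = 1089.50.
Upper fence = Q3 + 1.5·IQR = 1947.00 + 514.50 = 2461.50.
213 < 1089.50 → outlier.
4131 > 2461.50 → outlier.
4900 > 2461.50 → outlier.
All remaining values lie within [1089.50, 2461.50].

213, 4131, 4900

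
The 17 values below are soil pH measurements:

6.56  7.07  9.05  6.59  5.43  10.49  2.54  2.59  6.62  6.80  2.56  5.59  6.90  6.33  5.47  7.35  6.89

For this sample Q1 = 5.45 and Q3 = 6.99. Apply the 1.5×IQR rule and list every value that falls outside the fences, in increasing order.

2.54, 2.56, 2.59, 10.49

IQR = Q3 − Q1 = 6.99 − 5.45 = 1.54.
Lower fence = Q1 − 1.5·IQR = 5.45 − 2.31 = 3.14.
Upper fence = Q3 + 1.5·IQR = 6.99 + 2.31 = 9.30.
2.54 < 3.14 → outlier.
2.56 < 3.14 → outlier.
2.59 < 3.14 → outlier.
10.49 > 9.30 → outlier.
All remaining values lie within [3.14, 9.30].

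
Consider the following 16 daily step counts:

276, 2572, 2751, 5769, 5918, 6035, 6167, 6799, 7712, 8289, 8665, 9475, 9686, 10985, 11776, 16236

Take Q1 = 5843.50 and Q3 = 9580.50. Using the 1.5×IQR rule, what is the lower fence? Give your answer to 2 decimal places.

238.00

IQR = Q3 − Q1 = 9580.50 − 5843.50 = 3737.00.
Lower fence = Q1 − 1.5·IQR = 5843.50 − 5605.50 = 238.00.
Upper fence = Q3 + 1.5·IQR = 9580.50 + 5605.50 = 15186.00.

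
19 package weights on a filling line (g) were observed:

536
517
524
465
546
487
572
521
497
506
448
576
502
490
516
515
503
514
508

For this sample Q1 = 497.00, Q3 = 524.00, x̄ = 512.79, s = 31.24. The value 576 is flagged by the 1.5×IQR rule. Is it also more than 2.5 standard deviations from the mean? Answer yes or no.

z = (576 − 512.79) / 31.24 = 2.02.
|z| = 2.02 ≤ 2.5.

no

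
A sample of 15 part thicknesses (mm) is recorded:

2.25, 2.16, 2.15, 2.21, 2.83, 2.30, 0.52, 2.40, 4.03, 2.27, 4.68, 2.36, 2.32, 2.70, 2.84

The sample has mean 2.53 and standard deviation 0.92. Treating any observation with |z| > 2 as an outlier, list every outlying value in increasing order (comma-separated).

0.52, 4.68

Cutoffs at x̄ ± 2s: 2.53 ± 2·0.92 = [0.69, 4.37].
0.52: z = -2.18, |z| > 2 → outlier.
4.68: z = 2.34, |z| > 2 → outlier.
Every other value lies within [0.69, 4.37].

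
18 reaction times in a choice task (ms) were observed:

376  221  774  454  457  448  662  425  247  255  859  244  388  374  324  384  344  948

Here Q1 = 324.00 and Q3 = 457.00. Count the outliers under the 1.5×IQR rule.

IQR = 133.00; fences at 324.00 − 199.50 = 124.50 and 457.00 + 199.50 = 656.50.
Outside the cutoffs: 662, 774, 859, 948.

4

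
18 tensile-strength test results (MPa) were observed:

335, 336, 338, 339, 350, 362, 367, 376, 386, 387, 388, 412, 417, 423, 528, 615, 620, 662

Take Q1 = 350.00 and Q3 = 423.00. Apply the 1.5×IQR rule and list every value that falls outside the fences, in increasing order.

IQR = Q3 − Q1 = 423.00 − 350.00 = 73.00.
Lower fence = Q1 − 1.5·IQR = 350.00 − 109.50 = 240.50.
Upper fence = Q3 + 1.5·IQR = 423.00 + 109.50 = 532.50.
615 > 532.50 → outlier.
620 > 532.50 → outlier.
662 > 532.50 → outlier.
All remaining values lie within [240.50, 532.50].

615, 620, 662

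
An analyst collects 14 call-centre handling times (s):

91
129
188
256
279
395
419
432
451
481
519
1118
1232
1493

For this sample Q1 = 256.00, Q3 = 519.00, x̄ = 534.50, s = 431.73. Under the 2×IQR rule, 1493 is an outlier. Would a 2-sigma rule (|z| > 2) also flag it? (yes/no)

yes

z = (1493 − 534.50) / 431.73 = 2.22.
|z| = 2.22 > 2.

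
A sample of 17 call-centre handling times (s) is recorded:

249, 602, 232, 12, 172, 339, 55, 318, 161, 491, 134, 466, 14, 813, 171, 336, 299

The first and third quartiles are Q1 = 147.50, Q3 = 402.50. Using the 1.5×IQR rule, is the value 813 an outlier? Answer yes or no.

IQR = Q3 − Q1 = 402.50 − 147.50 = 255.00.
Lower fence = Q1 − 1.5·IQR = 147.50 − 382.50 = -235.00.
Upper fence = Q3 + 1.5·IQR = 402.50 + 382.50 = 785.00.
813 lies above the upper fence.

yes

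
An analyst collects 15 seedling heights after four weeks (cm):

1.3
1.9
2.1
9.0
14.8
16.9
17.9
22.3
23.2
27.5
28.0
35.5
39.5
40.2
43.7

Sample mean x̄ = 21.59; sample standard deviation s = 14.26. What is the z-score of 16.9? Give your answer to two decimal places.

-0.33

z = (16.9 − 21.59) / 14.26 = -0.33.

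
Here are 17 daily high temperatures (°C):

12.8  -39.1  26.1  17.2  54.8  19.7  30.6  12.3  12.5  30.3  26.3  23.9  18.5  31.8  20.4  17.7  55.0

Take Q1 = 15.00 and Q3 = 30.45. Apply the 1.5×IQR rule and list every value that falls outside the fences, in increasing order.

IQR = Q3 − Q1 = 30.45 − 15.00 = 15.45.
Lower fence = Q1 − 1.5·IQR = 15.00 − 23.175 = -8.175.
Upper fence = Q3 + 1.5·IQR = 30.45 + 23.175 = 53.625.
-39.1 < -8.175 → outlier.
54.8 > 53.625 → outlier.
55.0 > 53.625 → outlier.
All remaining values lie within [-8.175, 53.625].

-39.1, 54.8, 55.0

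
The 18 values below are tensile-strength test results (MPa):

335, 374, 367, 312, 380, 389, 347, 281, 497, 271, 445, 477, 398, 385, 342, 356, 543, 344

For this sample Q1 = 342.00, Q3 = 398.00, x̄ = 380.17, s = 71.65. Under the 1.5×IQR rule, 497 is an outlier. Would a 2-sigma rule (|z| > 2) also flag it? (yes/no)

no

z = (497 − 380.17) / 71.65 = 1.63.
|z| = 1.63 ≤ 2.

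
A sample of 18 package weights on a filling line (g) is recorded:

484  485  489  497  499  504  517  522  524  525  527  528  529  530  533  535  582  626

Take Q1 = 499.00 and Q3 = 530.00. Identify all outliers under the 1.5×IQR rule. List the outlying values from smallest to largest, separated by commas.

IQR = Q3 − Q1 = 530.00 − 499.00 = 31.00.
Lower fence = Q1 − 1.5·IQR = 499.00 − 46.50 = 452.50.
Upper fence = Q3 + 1.5·IQR = 530.00 + 46.50 = 576.50.
582 > 576.50 → outlier.
626 > 576.50 → outlier.
All remaining values lie within [452.50, 576.50].

582, 626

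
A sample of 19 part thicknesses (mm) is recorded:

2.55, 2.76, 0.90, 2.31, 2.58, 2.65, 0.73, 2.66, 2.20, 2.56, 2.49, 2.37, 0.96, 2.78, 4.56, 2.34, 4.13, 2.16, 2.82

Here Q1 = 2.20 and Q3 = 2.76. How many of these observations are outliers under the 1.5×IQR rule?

5

IQR = 0.56; fences at 2.20 − 0.84 = 1.36 and 2.76 + 0.84 = 3.60.
Outside the cutoffs: 0.73, 0.90, 0.96, 4.13, 4.56.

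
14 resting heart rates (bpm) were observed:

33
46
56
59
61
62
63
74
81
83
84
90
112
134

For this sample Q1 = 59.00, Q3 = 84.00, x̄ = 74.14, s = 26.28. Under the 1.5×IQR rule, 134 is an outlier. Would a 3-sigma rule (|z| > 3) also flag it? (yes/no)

z = (134 − 74.14) / 26.28 = 2.28.
|z| = 2.28 ≤ 3.

no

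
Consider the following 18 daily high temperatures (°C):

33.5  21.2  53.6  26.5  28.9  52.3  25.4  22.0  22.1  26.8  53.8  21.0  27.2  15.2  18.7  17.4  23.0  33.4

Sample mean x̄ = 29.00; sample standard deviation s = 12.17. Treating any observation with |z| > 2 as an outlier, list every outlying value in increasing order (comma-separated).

Cutoffs at x̄ ± 2s: 29.00 ± 2·12.17 = [4.66, 53.34].
53.6: z = 2.02, |z| > 2 → outlier.
53.8: z = 2.04, |z| > 2 → outlier.
Every other value lies within [4.66, 53.34].

53.6, 53.8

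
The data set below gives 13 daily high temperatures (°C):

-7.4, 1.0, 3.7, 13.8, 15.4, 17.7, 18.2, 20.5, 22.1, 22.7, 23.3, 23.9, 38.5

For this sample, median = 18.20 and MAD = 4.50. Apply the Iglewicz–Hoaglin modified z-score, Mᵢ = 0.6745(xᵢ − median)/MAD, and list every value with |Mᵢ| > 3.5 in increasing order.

-7.4

|Mᵢ| > 3.5 ⇔ |xᵢ − 18.20| > 3.5·4.50/0.6745 = 23.35.
So outliers lie outside [-5.15, 41.55].
-7.4: M = -3.84 → outlier.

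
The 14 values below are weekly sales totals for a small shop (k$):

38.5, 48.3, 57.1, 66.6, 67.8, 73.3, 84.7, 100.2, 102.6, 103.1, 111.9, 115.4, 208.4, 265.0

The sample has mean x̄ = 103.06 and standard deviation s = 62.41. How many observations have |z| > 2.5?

1

Cutoffs: x̄ ± 2.5s = [-52.965, 259.085].
Outside the cutoffs: 265.0.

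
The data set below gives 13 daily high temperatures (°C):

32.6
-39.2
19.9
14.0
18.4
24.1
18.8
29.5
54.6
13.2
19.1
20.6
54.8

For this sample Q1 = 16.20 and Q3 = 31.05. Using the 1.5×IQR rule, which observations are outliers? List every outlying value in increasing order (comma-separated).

IQR = Q3 − Q1 = 31.05 − 16.20 = 14.85.
Lower fence = Q1 − 1.5·IQR = 16.20 − 22.275 = -6.075.
Upper fence = Q3 + 1.5·IQR = 31.05 + 22.275 = 53.325.
-39.2 < -6.075 → outlier.
54.6 > 53.325 → outlier.
54.8 > 53.325 → outlier.
All remaining values lie within [-6.075, 53.325].

-39.2, 54.6, 54.8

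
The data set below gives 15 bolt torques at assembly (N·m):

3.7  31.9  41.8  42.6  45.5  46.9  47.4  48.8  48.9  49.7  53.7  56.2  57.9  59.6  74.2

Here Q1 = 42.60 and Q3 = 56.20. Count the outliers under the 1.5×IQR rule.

IQR = 13.60; fences at 42.60 − 20.40 = 22.20 and 56.20 + 20.40 = 76.60.
Outside the cutoffs: 3.7.

1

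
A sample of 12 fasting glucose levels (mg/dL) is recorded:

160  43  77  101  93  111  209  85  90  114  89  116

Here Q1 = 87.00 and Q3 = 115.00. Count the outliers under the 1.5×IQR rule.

IQR = 28.00; fences at 87.00 − 42.00 = 45.00 and 115.00 + 42.00 = 157.00.
Outside the cutoffs: 43, 160, 209.

3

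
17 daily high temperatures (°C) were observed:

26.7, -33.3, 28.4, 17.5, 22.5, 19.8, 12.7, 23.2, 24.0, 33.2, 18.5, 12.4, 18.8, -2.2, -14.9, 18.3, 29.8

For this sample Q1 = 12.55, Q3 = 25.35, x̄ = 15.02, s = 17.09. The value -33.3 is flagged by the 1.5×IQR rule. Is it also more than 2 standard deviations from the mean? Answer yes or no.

yes

z = (-33.3 − 15.02) / 17.09 = -2.83.
|z| = 2.83 > 2.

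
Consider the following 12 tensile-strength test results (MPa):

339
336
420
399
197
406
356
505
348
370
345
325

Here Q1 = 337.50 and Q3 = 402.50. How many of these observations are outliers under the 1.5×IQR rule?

IQR = 65.00; fences at 337.50 − 97.50 = 240.00 and 402.50 + 97.50 = 500.00.
Outside the cutoffs: 197, 505.

2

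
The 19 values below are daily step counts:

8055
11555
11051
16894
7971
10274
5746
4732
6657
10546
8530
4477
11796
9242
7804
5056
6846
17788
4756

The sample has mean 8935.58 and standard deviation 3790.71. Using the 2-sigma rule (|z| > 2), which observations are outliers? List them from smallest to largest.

Cutoffs at x̄ ± 2s: 8935.58 ± 2·3790.71 = [1354.16, 16517.00].
16894: z = 2.10, |z| > 2 → outlier.
17788: z = 2.34, |z| > 2 → outlier.
Every other value lies within [1354.16, 16517.00].

16894, 17788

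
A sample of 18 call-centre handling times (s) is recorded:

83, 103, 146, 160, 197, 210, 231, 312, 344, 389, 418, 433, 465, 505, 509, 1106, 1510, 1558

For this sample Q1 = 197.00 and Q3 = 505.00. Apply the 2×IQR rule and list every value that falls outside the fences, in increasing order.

IQR = Q3 − Q1 = 505.00 − 197.00 = 308.00.
Lower fence = Q1 − 2·IQR = 197.00 − 616.00 = -419.00.
Upper fence = Q3 + 2·IQR = 505.00 + 616.00 = 1121.00.
1510 > 1121.00 → outlier.
1558 > 1121.00 → outlier.
All remaining values lie within [-419.00, 1121.00].

1510, 1558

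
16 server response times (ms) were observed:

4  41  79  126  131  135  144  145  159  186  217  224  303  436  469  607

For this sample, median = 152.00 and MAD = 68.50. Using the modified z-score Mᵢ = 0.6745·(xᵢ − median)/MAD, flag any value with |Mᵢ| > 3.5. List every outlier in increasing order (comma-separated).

|Mᵢ| > 3.5 ⇔ |xᵢ − 152.00| > 3.5·68.50/0.6745 = 355.45.
So outliers lie outside [-203.45, 507.45].
607: M = 4.48 → outlier.

607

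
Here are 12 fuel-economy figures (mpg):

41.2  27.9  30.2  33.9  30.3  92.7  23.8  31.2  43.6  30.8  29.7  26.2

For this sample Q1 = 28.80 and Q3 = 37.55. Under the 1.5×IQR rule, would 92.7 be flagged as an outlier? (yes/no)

IQR = Q3 − Q1 = 37.55 − 28.80 = 8.75.
Lower fence = Q1 − 1.5·IQR = 28.80 − 13.125 = 15.675.
Upper fence = Q3 + 1.5·IQR = 37.55 + 13.125 = 50.675.
92.7 lies above the upper fence.

yes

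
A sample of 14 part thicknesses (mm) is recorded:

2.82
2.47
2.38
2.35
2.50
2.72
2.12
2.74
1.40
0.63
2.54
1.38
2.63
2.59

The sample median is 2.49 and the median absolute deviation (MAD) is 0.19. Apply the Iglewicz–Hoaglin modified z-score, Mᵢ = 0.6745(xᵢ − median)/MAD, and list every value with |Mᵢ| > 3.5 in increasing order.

|Mᵢ| > 3.5 ⇔ |xᵢ − 2.49| > 3.5·0.19/0.6745 = 0.99.
So outliers lie outside [1.50, 3.48].
0.63: M = -6.60 → outlier.
1.38: M = -3.94 → outlier.
1.40: M = -3.87 → outlier.

0.63, 1.38, 1.40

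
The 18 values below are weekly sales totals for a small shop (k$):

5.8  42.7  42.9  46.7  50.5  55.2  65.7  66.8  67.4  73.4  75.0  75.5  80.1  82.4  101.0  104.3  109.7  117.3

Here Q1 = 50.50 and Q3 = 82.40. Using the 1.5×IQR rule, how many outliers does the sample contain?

IQR = 31.90; fences at 50.50 − 47.85 = 2.65 and 82.40 + 47.85 = 130.25.
Every value lies within the cutoffs.

0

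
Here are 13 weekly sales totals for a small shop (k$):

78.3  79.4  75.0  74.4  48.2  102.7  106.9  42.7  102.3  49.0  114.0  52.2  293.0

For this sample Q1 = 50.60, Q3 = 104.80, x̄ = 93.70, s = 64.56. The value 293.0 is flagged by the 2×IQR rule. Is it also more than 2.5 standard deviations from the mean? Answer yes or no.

yes

z = (293.0 − 93.70) / 64.56 = 3.09.
|z| = 3.09 > 2.5.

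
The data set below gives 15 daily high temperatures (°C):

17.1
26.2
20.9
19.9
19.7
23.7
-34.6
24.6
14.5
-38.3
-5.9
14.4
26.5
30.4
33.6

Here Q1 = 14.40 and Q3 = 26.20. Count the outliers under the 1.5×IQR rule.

IQR = 11.80; fences at 14.40 − 17.70 = -3.30 and 26.20 + 17.70 = 43.90.
Outside the cutoffs: -38.3, -34.6, -5.9.

3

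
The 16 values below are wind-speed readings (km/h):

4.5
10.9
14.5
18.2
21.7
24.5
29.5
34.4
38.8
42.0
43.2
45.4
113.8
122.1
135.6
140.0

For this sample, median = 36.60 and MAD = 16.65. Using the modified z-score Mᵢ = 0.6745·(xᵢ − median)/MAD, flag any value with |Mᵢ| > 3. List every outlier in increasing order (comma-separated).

113.8, 122.1, 135.6, 140.0

|Mᵢ| > 3 ⇔ |xᵢ − 36.60| > 3·16.65/0.6745 = 74.05.
So outliers lie outside [-37.45, 110.65].
113.8: M = 3.13 → outlier.
122.1: M = 3.46 → outlier.
135.6: M = 4.01 → outlier.
140.0: M = 4.19 → outlier.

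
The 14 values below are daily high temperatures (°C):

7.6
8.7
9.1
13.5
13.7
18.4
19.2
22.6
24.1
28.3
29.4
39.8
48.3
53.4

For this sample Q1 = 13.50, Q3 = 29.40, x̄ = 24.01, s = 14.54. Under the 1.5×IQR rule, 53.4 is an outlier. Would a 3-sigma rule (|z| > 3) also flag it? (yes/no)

no

z = (53.4 − 24.01) / 14.54 = 2.02.
|z| = 2.02 ≤ 3.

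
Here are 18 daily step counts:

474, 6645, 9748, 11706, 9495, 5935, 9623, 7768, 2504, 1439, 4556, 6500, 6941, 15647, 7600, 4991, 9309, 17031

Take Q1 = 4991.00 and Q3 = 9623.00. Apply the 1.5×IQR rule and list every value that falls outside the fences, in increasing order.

17031

IQR = Q3 − Q1 = 9623.00 − 4991.00 = 4632.00.
Lower fence = Q1 − 1.5·IQR = 4991.00 − 6948.00 = -1957.00.
Upper fence = Q3 + 1.5·IQR = 9623.00 + 6948.00 = 16571.00.
17031 > 16571.00 → outlier.
All remaining values lie within [-1957.00, 16571.00].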